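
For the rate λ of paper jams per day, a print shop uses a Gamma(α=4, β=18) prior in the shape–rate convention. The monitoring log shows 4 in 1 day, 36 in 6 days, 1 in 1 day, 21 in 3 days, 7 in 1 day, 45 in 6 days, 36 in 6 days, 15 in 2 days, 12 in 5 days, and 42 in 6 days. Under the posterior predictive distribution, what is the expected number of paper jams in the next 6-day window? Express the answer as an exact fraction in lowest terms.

1338/55

Total count: 4 + 36 + 1 + 21 + 7 + 45 + 36 + 15 + 12 + 42 = 219.
Total exposure: 1 + 6 + 1 + 3 + 1 + 6 + 6 + 2 + 5 + 6 = 37 days.
Posterior: α' = 4 + 219 = 223, β' = 18 + 37 = 55.
Predictive mean over a 6-day window = T·E[λ|data] = 6·223/55 = 1338/55.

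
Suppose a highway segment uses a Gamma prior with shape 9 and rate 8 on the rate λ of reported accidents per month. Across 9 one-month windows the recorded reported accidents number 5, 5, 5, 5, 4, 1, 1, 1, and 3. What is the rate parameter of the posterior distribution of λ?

17

Total count: 5 + 5 + 5 + 5 + 4 + 1 + 1 + 1 + 3 = 30.
Total exposure: 9 months.
The Gamma prior is conjugate for the Poisson rate, so λ | data ~ Gamma(9+30, 8+9) = Gamma(39, 17).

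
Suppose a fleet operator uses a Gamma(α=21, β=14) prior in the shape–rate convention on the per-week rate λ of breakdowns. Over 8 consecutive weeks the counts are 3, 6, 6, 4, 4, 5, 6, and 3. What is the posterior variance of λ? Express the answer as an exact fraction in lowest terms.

29/242

Total count: 3 + 6 + 6 + 4 + 4 + 5 + 6 + 3 = 37.
Total exposure: 8 weeks.
By Gamma–Poisson conjugacy, the posterior is Gamma(α + Σx, β + Σt) = Gamma(21 + 37, 14 + 8) = Gamma(58, 22).
Posterior variance = α'/β'² = 58/484 = 29/242.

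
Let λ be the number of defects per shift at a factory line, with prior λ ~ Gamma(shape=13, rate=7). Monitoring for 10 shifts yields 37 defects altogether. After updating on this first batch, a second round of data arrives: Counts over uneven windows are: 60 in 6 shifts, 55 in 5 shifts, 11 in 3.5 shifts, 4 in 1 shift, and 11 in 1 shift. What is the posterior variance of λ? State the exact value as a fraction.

764/4489

Total count 37 over total exposure 10 shifts.
After the first batch: Gamma(13 + 37, 7 + 10) = Gamma(50, 17).
Total count: 60 + 55 + 11 + 4 + 11 = 141.
Total exposure: 6 + 5 + 3.5 + 1 + 1 = 16.5 shifts.
After the second batch: Gamma(50 + 141, 17 + 16.5) = Gamma(191, 67/2).
Posterior variance = α'/β'² = 191/(4489/4) = 764/4489.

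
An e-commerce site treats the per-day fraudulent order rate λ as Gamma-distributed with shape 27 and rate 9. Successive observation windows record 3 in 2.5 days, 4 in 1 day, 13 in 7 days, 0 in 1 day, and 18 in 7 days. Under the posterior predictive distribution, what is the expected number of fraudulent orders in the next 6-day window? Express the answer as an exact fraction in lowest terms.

Total count: 3 + 4 + 13 + 0 + 18 = 38.
Total exposure: 2.5 + 1 + 7 + 1 + 7 = 18.5 days.
By Gamma–Poisson conjugacy, the posterior is Gamma(α + Σx, β + Σt) = Gamma(27 + 38, 9 + 18.5) = Gamma(65, 55/2).
Predictive mean over a 6-day window = T·E[λ|data] = 6·65/(55/2) = 156/11.

156/11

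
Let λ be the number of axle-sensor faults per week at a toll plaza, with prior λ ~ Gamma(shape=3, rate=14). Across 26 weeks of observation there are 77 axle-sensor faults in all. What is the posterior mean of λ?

Total count 77 over total exposure 26 weeks.
Posterior: α' = 3 + 77 = 80, β' = 14 + 26 = 40.
Posterior mean = α'/β' = 80/40 = 2.

2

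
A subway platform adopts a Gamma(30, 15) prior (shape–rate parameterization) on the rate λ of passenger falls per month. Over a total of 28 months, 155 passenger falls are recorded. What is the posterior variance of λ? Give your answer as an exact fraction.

185/1849

Total count 155 over total exposure 28 months.
Posterior: α' = 30 + 155 = 185, β' = 15 + 28 = 43.
Posterior variance = α'/β'² = 185/1849.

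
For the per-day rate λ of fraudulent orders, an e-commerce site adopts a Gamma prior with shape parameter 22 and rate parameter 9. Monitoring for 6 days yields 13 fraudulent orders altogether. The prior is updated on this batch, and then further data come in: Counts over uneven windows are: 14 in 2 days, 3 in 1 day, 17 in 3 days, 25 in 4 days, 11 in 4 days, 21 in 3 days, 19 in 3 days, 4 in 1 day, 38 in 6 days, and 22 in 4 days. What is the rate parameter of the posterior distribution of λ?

Total count 13 over total exposure 6 days.
After the first batch: Gamma(22 + 13, 9 + 6) = Gamma(35, 15).
Total count: 14 + 3 + 17 + 25 + 11 + 21 + 19 + 4 + 38 + 22 = 174.
Total exposure: 2 + 1 + 3 + 4 + 4 + 3 + 3 + 1 + 6 + 4 = 31 days.
After the second batch: Gamma(35 + 174, 15 + 31) = Gamma(209, 46).

46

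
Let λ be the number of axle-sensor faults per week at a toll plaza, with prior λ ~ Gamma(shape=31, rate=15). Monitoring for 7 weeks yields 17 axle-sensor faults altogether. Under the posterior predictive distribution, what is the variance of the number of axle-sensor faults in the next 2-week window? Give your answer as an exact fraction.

576/121

Total count 17 over total exposure 7 weeks.
The Gamma prior is conjugate for the Poisson rate, so λ | data ~ Gamma(31+17, 15+7) = Gamma(48, 22).
The posterior predictive for a window of length T is Negative Binomial with variance T·α'·(β'+T)/β'² = 2·48·24/484 = 576/121.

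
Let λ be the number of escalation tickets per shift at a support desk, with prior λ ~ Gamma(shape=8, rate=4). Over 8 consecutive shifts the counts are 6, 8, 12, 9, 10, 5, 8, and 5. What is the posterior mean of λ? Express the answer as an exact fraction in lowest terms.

71/12

Total count: 6 + 8 + 12 + 9 + 10 + 5 + 8 + 5 = 63.
Total exposure: 8 shifts.
Gamma(α, β) with Poisson data over total exposure Σt gives posterior Gamma(α+Σx, β+Σt) = Gamma(71, 12).
Posterior mean = α'/β' = 71/12.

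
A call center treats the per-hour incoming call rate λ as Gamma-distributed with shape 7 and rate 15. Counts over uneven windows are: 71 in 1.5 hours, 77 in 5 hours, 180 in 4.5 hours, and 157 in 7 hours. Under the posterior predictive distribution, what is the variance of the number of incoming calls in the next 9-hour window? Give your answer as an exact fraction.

Total count: 71 + 77 + 180 + 157 = 485.
Total exposure: 1.5 + 5 + 4.5 + 7 = 18 hours.
Gamma(α, β) with Poisson data over total exposure Σt gives posterior Gamma(α+Σx, β+Σt) = Gamma(492, 33).
The posterior predictive for a window of length T is Negative Binomial with variance T·α'·(β'+T)/β'² = 9·492·42/1089 = 20664/121.

20664/121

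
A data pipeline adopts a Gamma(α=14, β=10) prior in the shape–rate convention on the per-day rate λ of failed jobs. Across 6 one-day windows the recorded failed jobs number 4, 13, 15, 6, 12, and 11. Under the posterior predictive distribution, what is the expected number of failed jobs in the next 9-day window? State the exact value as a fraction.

675/16

Total count: 4 + 13 + 15 + 6 + 12 + 11 = 61.
Total exposure: 6 days.
Conjugate update: add total count to the shape and total exposure to the rate, giving Gamma(75, 16).
Predictive mean over a 9-day window = T·E[λ|data] = 9·75/16 = 675/16.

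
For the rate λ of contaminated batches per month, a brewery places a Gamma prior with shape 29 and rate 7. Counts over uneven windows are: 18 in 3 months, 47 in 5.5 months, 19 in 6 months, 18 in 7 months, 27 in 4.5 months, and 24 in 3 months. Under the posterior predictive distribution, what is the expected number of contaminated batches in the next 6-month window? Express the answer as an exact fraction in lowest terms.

91/3

Total count: 18 + 47 + 19 + 18 + 27 + 24 = 153.
Total exposure: 3 + 5.5 + 6 + 7 + 4.5 + 3 = 29 months.
By Gamma–Poisson conjugacy, the posterior is Gamma(α + Σx, β + Σt) = Gamma(29 + 153, 7 + 29) = Gamma(182, 36).
Predictive mean over a 6-month window = T·E[λ|data] = 6·182/36 = 91/3.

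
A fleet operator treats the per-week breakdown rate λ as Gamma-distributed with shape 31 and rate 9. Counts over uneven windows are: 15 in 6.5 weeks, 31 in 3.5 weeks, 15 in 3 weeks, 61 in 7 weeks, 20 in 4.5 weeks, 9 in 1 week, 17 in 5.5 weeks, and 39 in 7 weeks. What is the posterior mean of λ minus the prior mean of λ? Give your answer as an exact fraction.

685/423

Total count: 15 + 31 + 15 + 61 + 20 + 9 + 17 + 39 = 207.
Total exposure: 6.5 + 3.5 + 3 + 7 + 4.5 + 1 + 5.5 + 7 = 38 weeks.
Posterior: α' = 31 + 207 = 238, β' = 9 + 38 = 47.
Posterior mean = 238/47 = 238/47; prior mean = 31/9 = 31/9. Difference = 238/47 − 31/9 = 685/423.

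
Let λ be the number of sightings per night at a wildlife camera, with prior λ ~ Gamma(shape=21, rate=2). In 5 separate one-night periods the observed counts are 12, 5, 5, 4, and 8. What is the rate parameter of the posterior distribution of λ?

Total count: 12 + 5 + 5 + 4 + 8 = 34.
Total exposure: 5 nights.
Gamma(α, β) with Poisson data over total exposure Σt gives posterior Gamma(α+Σx, β+Σt) = Gamma(55, 7).

7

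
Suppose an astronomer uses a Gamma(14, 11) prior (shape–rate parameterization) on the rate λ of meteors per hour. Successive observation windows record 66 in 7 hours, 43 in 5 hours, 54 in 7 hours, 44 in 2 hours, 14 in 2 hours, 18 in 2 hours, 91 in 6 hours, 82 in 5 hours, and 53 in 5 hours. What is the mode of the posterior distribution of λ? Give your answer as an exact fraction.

239/26

Total count: 66 + 43 + 54 + 44 + 14 + 18 + 91 + 82 + 53 = 465.
Total exposure: 7 + 5 + 7 + 2 + 2 + 2 + 6 + 5 + 5 = 41 hours.
The Gamma prior is conjugate for the Poisson rate, so λ | data ~ Gamma(14+465, 11+41) = Gamma(479, 52).
Posterior mode = (α'−1)/β' = 478/52 = 239/26.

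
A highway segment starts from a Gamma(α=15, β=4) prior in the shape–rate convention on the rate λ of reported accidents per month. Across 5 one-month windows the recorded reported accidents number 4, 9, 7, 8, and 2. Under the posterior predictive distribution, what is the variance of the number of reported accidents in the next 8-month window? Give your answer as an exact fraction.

680/9

Total count: 4 + 9 + 7 + 8 + 2 = 30.
Total exposure: 5 months.
By Gamma–Poisson conjugacy, the posterior is Gamma(α + Σx, β + Σt) = Gamma(15 + 30, 4 + 5) = Gamma(45, 9).
The posterior predictive for a window of length T is Negative Binomial with variance T·α'·(β'+T)/β'² = 8·45·17/81 = 680/9.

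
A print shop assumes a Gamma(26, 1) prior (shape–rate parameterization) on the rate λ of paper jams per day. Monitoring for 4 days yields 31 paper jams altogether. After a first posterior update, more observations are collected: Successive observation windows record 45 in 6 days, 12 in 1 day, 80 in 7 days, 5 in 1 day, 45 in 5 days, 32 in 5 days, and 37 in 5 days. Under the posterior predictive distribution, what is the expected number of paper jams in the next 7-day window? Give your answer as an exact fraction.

313/5

Total count 31 over total exposure 4 days.
After the first batch: Gamma(26 + 31, 1 + 4) = Gamma(57, 5).
Total count: 45 + 12 + 80 + 5 + 45 + 32 + 37 = 256.
Total exposure: 6 + 1 + 7 + 1 + 5 + 5 + 5 = 30 days.
After the second batch: Gamma(57 + 256, 5 + 30) = Gamma(313, 35).
Predictive mean over a 7-day window = T·E[λ|data] = 7·313/35 = 313/5.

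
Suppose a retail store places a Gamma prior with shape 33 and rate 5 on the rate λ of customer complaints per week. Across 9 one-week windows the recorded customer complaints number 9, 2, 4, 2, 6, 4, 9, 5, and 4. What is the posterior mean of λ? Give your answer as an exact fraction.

Total count: 9 + 2 + 4 + 2 + 6 + 4 + 9 + 5 + 4 = 45.
Total exposure: 9 weeks.
Conjugate update: add total count to the shape and total exposure to the rate, giving Gamma(78, 14).
Posterior mean = α'/β' = 78/14 = 39/7.

39/7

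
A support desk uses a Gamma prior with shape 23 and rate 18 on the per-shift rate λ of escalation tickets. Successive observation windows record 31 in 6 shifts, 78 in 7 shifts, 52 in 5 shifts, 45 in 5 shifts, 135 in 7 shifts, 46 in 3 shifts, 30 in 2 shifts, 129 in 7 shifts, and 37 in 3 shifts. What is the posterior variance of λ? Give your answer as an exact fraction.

Total count: 31 + 78 + 52 + 45 + 135 + 46 + 30 + 129 + 37 = 583.
Total exposure: 6 + 7 + 5 + 5 + 7 + 3 + 2 + 7 + 3 = 45 shifts.
By Gamma–Poisson conjugacy, the posterior is Gamma(α + Σx, β + Σt) = Gamma(23 + 583, 18 + 45) = Gamma(606, 63).
Posterior variance = α'/β'² = 606/3969 = 202/1323.

202/1323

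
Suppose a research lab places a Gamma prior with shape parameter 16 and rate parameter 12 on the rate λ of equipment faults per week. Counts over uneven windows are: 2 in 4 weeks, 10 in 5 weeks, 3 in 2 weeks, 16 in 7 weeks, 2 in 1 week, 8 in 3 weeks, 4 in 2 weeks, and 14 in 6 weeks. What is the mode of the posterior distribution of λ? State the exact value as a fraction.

37/21

Total count: 2 + 10 + 3 + 16 + 2 + 8 + 4 + 14 = 59.
Total exposure: 4 + 5 + 2 + 7 + 1 + 3 + 2 + 6 = 30 weeks.
Gamma(α, β) with Poisson data over total exposure Σt gives posterior Gamma(α+Σx, β+Σt) = Gamma(75, 42).
Posterior mode = (α'−1)/β' = 74/42 = 37/21.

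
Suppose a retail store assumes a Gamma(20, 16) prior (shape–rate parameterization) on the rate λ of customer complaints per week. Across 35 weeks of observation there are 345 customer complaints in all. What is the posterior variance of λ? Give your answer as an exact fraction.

365/2601

Total count 345 over total exposure 35 weeks.
The Gamma prior is conjugate for the Poisson rate, so λ | data ~ Gamma(20+345, 16+35) = Gamma(365, 51).
Posterior variance = α'/β'² = 365/2601.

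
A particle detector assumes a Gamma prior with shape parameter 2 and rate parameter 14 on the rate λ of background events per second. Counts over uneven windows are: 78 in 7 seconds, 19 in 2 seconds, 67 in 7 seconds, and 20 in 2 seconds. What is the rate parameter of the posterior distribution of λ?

Total count: 78 + 19 + 67 + 20 = 184.
Total exposure: 7 + 2 + 7 + 2 = 18 seconds.
The Gamma prior is conjugate for the Poisson rate, so λ | data ~ Gamma(2+184, 14+18) = Gamma(186, 32).

32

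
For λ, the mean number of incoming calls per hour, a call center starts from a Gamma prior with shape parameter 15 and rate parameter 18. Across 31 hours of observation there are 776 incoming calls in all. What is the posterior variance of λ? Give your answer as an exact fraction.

113/343

Total count 776 over total exposure 31 hours.
Posterior: α' = 15 + 776 = 791, β' = 18 + 31 = 49.
Posterior variance = α'/β'² = 791/2401 = 113/343.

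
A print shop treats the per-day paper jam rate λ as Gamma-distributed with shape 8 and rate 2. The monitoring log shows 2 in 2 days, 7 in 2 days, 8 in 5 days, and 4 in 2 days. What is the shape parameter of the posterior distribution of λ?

29

Total count: 2 + 7 + 8 + 4 = 21.
Total exposure: 2 + 2 + 5 + 2 = 11 days.
Conjugate update: add total count to the shape and total exposure to the rate, giving Gamma(29, 13).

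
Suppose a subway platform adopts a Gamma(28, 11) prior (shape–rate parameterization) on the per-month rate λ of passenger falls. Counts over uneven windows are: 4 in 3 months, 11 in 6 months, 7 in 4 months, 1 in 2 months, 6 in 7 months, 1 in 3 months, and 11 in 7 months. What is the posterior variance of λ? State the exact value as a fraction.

Total count: 4 + 11 + 7 + 1 + 6 + 1 + 11 = 41.
Total exposure: 3 + 6 + 4 + 2 + 7 + 3 + 7 = 32 months.
The Gamma prior is conjugate for the Poisson rate, so λ | data ~ Gamma(28+41, 11+32) = Gamma(69, 43).
Posterior variance = α'/β'² = 69/1849.

69/1849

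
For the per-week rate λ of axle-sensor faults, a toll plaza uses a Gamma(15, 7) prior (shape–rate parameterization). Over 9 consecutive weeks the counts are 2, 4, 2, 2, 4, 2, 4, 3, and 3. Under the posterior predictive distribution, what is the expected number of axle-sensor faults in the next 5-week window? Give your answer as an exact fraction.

205/16

Total count: 2 + 4 + 2 + 2 + 4 + 2 + 4 + 3 + 3 = 26.
Total exposure: 9 weeks.
The Gamma prior is conjugate for the Poisson rate, so λ | data ~ Gamma(15+26, 7+9) = Gamma(41, 16).
Predictive mean over a 5-week window = T·E[λ|data] = 5·41/16 = 205/16.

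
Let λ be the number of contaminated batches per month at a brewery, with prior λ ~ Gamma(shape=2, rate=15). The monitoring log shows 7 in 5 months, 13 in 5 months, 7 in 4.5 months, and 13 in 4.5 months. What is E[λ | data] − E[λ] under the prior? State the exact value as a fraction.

281/255

Total count: 7 + 13 + 7 + 13 = 40.
Total exposure: 5 + 5 + 4.5 + 4.5 = 19 months.
Posterior: α' = 2 + 40 = 42, β' = 15 + 19 = 34.
Posterior mean = 42/34 = 21/17; prior mean = 2/15 = 2/15. Difference = 21/17 − 2/15 = 281/255.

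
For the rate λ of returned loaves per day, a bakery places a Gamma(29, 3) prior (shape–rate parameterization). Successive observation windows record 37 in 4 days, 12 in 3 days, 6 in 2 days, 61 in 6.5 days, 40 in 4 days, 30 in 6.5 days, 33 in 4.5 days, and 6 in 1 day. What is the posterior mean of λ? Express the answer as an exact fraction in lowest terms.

Total count: 37 + 12 + 6 + 61 + 40 + 30 + 33 + 6 = 225.
Total exposure: 4 + 3 + 2 + 6.5 + 4 + 6.5 + 4.5 + 1 = 31.5 days.
Gamma(α, β) with Poisson data over total exposure Σt gives posterior Gamma(α+Σx, β+Σt) = Gamma(254, 69/2).
Posterior mean = α'/β' = 254/(69/2) = 508/69.

508/69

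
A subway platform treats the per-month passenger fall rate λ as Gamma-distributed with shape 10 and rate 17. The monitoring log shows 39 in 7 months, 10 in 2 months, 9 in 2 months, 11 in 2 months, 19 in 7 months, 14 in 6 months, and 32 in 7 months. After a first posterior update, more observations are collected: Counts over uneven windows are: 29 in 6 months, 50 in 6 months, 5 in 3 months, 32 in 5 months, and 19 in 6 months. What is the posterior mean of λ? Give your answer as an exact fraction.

Total count: 39 + 10 + 9 + 11 + 19 + 14 + 32 = 134.
Total exposure: 7 + 2 + 2 + 2 + 7 + 6 + 7 = 33 months.
After the first batch: Gamma(10 + 134, 17 + 33) = Gamma(144, 50).
Total count: 29 + 50 + 5 + 32 + 19 = 135.
Total exposure: 6 + 6 + 3 + 5 + 6 = 26 months.
After the second batch: Gamma(144 + 135, 50 + 26) = Gamma(279, 76).
Posterior mean = α'/β' = 279/76.

279/76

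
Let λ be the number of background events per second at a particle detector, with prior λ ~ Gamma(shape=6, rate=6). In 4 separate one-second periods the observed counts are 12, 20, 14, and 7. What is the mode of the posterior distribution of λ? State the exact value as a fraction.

29/5

Total count: 12 + 20 + 14 + 7 = 53.
Total exposure: 4 seconds.
Gamma(α, β) with Poisson data over total exposure Σt gives posterior Gamma(α+Σx, β+Σt) = Gamma(59, 10).
Posterior mode = (α'−1)/β' = 58/10 = 29/5.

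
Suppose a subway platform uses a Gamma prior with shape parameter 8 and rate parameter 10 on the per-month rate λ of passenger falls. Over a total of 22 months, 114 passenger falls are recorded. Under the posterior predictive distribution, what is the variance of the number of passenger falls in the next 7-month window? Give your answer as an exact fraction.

16653/512

Total count 114 over total exposure 22 months.
The Gamma prior is conjugate for the Poisson rate, so λ | data ~ Gamma(8+114, 10+22) = Gamma(122, 32).
The posterior predictive for a window of length T is Negative Binomial with variance T·α'·(β'+T)/β'² = 7·122·39/1024 = 16653/512.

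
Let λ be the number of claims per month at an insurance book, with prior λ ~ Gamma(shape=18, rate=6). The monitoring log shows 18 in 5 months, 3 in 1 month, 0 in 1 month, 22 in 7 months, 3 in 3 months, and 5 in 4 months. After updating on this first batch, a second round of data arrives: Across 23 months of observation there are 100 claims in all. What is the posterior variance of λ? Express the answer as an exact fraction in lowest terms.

Total count: 18 + 3 + 0 + 22 + 3 + 5 = 51.
Total exposure: 5 + 1 + 1 + 7 + 3 + 4 = 21 months.
After the first batch: Gamma(18 + 51, 6 + 21) = Gamma(69, 27).
Total count 100 over total exposure 23 months.
After the second batch: Gamma(69 + 100, 27 + 23) = Gamma(169, 50).
Posterior variance = α'/β'² = 169/2500.

169/2500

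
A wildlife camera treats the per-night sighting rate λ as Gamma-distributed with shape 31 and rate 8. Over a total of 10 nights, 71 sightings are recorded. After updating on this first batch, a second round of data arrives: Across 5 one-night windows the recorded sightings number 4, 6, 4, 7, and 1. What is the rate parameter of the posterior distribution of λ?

23

Total count 71 over total exposure 10 nights.
After the first batch: Gamma(31 + 71, 8 + 10) = Gamma(102, 18).
Total count: 4 + 6 + 4 + 7 + 1 = 22.
Total exposure: 5 nights.
After the second batch: Gamma(102 + 22, 18 + 5) = Gamma(124, 23).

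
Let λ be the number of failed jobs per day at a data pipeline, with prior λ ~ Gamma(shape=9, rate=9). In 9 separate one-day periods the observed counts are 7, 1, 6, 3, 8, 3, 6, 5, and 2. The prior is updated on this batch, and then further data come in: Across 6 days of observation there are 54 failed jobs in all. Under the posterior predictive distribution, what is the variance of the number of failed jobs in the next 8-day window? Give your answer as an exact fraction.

Total count: 7 + 1 + 6 + 3 + 8 + 3 + 6 + 5 + 2 = 41.
Total exposure: 9 days.
After the first batch: Gamma(9 + 41, 9 + 9) = Gamma(50, 18).
Total count 54 over total exposure 6 days.
After the second batch: Gamma(50 + 54, 18 + 6) = Gamma(104, 24).
The posterior predictive for a window of length T is Negative Binomial with variance T·α'·(β'+T)/β'² = 8·104·32/576 = 416/9.

416/9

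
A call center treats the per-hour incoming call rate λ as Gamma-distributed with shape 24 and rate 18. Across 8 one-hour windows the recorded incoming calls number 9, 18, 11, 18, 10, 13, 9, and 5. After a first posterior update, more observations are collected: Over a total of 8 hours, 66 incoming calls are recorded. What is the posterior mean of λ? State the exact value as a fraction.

183/34

Total count: 9 + 18 + 11 + 18 + 10 + 13 + 9 + 5 = 93.
Total exposure: 8 hours.
After the first batch: Gamma(24 + 93, 18 + 8) = Gamma(117, 26).
Total count 66 over total exposure 8 hours.
After the second batch: Gamma(117 + 66, 26 + 8) = Gamma(183, 34).
Posterior mean = α'/β' = 183/34.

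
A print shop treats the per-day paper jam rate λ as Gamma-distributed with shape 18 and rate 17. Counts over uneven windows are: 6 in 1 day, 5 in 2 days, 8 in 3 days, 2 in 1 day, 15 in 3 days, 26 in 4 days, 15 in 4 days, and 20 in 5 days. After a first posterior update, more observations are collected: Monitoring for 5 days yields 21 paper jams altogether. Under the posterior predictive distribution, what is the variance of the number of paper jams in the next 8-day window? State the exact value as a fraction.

Total count: 6 + 5 + 8 + 2 + 15 + 26 + 15 + 20 = 97.
Total exposure: 1 + 2 + 3 + 1 + 3 + 4 + 4 + 5 = 23 days.
After the first batch: Gamma(18 + 97, 17 + 23) = Gamma(115, 40).
Total count 21 over total exposure 5 days.
After the second batch: Gamma(115 + 21, 40 + 5) = Gamma(136, 45).
The posterior predictive for a window of length T is Negative Binomial with variance T·α'·(β'+T)/β'² = 8·136·53/2025 = 57664/2025.

57664/2025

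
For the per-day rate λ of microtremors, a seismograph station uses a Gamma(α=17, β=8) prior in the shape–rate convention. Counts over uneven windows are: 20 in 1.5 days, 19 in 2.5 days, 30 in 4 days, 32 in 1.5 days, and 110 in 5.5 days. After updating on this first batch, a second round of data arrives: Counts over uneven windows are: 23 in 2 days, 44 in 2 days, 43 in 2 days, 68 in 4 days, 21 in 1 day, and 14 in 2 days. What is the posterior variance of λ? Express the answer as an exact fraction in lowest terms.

49/144

Total count: 20 + 19 + 30 + 32 + 110 = 211.
Total exposure: 1.5 + 2.5 + 4 + 1.5 + 5.5 = 15 days.
After the first batch: Gamma(17 + 211, 8 + 15) = Gamma(228, 23).
Total count: 23 + 44 + 43 + 68 + 21 + 14 = 213.
Total exposure: 2 + 2 + 2 + 4 + 1 + 2 = 13 days.
After the second batch: Gamma(228 + 213, 23 + 13) = Gamma(441, 36).
Posterior variance = α'/β'² = 441/1296 = 49/144.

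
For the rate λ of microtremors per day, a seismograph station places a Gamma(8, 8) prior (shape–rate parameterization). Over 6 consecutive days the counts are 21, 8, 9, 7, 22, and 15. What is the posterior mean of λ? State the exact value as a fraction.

Total count: 21 + 8 + 9 + 7 + 22 + 15 = 82.
Total exposure: 6 days.
The Gamma prior is conjugate for the Poisson rate, so λ | data ~ Gamma(8+82, 8+6) = Gamma(90, 14).
Posterior mean = α'/β' = 90/14 = 45/7.

45/7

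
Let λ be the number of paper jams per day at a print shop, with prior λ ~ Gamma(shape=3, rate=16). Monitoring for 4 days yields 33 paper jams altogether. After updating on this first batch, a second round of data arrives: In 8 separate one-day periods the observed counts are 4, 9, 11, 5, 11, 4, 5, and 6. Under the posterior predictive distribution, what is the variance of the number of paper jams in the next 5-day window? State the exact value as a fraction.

2145/112

Total count 33 over total exposure 4 days.
After the first batch: Gamma(3 + 33, 16 + 4) = Gamma(36, 20).
Total count: 4 + 9 + 11 + 5 + 11 + 4 + 5 + 6 = 55.
Total exposure: 8 days.
After the second batch: Gamma(36 + 55, 20 + 8) = Gamma(91, 28).
The posterior predictive for a window of length T is Negative Binomial with variance T·α'·(β'+T)/β'² = 5·91·33/784 = 2145/112.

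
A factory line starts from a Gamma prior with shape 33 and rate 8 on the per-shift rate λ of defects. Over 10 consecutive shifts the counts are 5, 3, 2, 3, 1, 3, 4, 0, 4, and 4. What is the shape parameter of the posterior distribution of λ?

62

Total count: 5 + 3 + 2 + 3 + 1 + 3 + 4 + 0 + 4 + 4 = 29.
Total exposure: 10 shifts.
Posterior: α' = 33 + 29 = 62, β' = 8 + 10 = 18.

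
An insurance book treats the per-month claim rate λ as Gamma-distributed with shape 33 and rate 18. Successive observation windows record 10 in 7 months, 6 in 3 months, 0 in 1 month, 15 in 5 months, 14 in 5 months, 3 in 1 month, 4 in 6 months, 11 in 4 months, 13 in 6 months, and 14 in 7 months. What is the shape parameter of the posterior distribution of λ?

123

Total count: 10 + 6 + 0 + 15 + 14 + 3 + 4 + 11 + 13 + 14 = 90.
Total exposure: 7 + 3 + 1 + 5 + 5 + 1 + 6 + 4 + 6 + 7 = 45 months.
The Gamma prior is conjugate for the Poisson rate, so λ | data ~ Gamma(33+90, 18+45) = Gamma(123, 63).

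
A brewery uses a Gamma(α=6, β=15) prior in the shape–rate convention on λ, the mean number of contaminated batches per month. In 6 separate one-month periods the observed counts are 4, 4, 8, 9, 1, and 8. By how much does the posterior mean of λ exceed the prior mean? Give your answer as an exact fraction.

158/105

Total count: 4 + 4 + 8 + 9 + 1 + 8 = 34.
Total exposure: 6 months.
Posterior: α' = 6 + 34 = 40, β' = 15 + 6 = 21.
Posterior mean = 40/21 = 40/21; prior mean = 6/15 = 2/5. Difference = 40/21 − 2/5 = 158/105.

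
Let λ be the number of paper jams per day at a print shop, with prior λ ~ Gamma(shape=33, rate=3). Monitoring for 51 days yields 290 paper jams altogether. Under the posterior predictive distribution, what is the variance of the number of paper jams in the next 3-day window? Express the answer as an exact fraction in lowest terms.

Total count 290 over total exposure 51 days.
Conjugate update: add total count to the shape and total exposure to the rate, giving Gamma(323, 54).
The posterior predictive for a window of length T is Negative Binomial with variance T·α'·(β'+T)/β'² = 3·323·57/2916 = 6137/324.

6137/324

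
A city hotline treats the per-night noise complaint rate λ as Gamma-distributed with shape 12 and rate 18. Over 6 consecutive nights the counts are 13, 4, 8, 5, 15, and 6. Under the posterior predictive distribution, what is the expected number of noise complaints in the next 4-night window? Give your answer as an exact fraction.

Total count: 13 + 4 + 8 + 5 + 15 + 6 = 51.
Total exposure: 6 nights.
The Gamma prior is conjugate for the Poisson rate, so λ | data ~ Gamma(12+51, 18+6) = Gamma(63, 24).
Predictive mean over a 4-night window = T·E[λ|data] = 4·63/24 = 21/2.

21/2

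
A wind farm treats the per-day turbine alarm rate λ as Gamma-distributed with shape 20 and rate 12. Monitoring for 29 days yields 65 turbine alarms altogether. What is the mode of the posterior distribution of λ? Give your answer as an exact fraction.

84/41

Total count 65 over total exposure 29 days.
Conjugate update: add total count to the shape and total exposure to the rate, giving Gamma(85, 41).
Posterior mode = (α'−1)/β' = 84/41.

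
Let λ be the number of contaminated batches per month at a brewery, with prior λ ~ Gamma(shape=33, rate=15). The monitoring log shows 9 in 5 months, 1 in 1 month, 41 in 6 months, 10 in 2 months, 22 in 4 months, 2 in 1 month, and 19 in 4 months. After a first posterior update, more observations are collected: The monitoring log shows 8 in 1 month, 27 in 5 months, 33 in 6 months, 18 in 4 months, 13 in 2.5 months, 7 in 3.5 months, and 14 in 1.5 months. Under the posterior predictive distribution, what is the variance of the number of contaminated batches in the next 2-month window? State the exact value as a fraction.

130556/15129

Total count: 9 + 1 + 41 + 10 + 22 + 2 + 19 = 104.
Total exposure: 5 + 1 + 6 + 2 + 4 + 1 + 4 = 23 months.
After the first batch: Gamma(33 + 104, 15 + 23) = Gamma(137, 38).
Total count: 8 + 27 + 33 + 18 + 13 + 7 + 14 = 120.
Total exposure: 1 + 5 + 6 + 4 + 2.5 + 3.5 + 1.5 = 23.5 months.
After the second batch: Gamma(137 + 120, 38 + 23.5) = Gamma(257, 123/2).
The posterior predictive for a window of length T is Negative Binomial with variance T·α'·(β'+T)/β'² = 2·257·(127/2)/(15129/4) = 130556/15129.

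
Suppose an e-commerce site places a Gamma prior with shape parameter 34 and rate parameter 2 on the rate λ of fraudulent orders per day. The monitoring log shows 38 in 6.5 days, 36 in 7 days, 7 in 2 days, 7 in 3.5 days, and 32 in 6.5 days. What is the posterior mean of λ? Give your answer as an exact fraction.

Total count: 38 + 36 + 7 + 7 + 32 = 120.
Total exposure: 6.5 + 7 + 2 + 3.5 + 6.5 = 25.5 days.
Posterior: α' = 34 + 120 = 154, β' = 2 + 25.5 = 55/2.
Posterior mean = α'/β' = 154/(55/2) = 28/5.

28/5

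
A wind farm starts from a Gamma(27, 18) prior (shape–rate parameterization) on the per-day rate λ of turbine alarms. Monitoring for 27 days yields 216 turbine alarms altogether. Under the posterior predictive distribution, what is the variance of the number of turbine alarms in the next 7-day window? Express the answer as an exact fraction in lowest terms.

1092/25

Total count 216 over total exposure 27 days.
Gamma(α, β) with Poisson data over total exposure Σt gives posterior Gamma(α+Σx, β+Σt) = Gamma(243, 45).
The posterior predictive for a window of length T is Negative Binomial with variance T·α'·(β'+T)/β'² = 7·243·52/2025 = 1092/25.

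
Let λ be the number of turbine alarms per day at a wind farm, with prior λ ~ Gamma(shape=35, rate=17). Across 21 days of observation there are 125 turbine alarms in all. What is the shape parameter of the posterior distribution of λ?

Total count 125 over total exposure 21 days.
The Gamma prior is conjugate for the Poisson rate, so λ | data ~ Gamma(35+125, 17+21) = Gamma(160, 38).

160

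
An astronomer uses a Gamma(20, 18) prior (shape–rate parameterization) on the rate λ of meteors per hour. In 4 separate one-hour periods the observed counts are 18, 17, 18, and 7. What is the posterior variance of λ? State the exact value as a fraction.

20/121

Total count: 18 + 17 + 18 + 7 = 60.
Total exposure: 4 hours.
By Gamma–Poisson conjugacy, the posterior is Gamma(α + Σx, β + Σt) = Gamma(20 + 60, 18 + 4) = Gamma(80, 22).
Posterior variance = α'/β'² = 80/484 = 20/121.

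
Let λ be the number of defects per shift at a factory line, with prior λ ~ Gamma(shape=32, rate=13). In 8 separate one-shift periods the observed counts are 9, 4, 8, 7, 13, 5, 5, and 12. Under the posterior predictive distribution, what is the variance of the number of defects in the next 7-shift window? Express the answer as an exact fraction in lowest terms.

Total count: 9 + 4 + 8 + 7 + 13 + 5 + 5 + 12 = 63.
Total exposure: 8 shifts.
Conjugate update: add total count to the shape and total exposure to the rate, giving Gamma(95, 21).
The posterior predictive for a window of length T is Negative Binomial with variance T·α'·(β'+T)/β'² = 7·95·28/441 = 380/9.

380/9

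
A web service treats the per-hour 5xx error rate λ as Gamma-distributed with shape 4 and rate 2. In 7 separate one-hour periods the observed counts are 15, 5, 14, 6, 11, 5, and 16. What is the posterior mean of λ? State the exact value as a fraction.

76/9

Total count: 15 + 5 + 14 + 6 + 11 + 5 + 16 = 72.
Total exposure: 7 hours.
The Gamma prior is conjugate for the Poisson rate, so λ | data ~ Gamma(4+72, 2+7) = Gamma(76, 9).
Posterior mean = α'/β' = 76/9.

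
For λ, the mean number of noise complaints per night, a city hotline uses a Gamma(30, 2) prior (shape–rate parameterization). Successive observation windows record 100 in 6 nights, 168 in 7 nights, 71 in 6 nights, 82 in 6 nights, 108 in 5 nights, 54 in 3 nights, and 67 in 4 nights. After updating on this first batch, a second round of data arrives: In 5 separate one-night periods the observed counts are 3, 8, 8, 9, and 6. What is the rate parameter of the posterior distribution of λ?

44

Total count: 100 + 168 + 71 + 82 + 108 + 54 + 67 = 650.
Total exposure: 6 + 7 + 6 + 6 + 5 + 3 + 4 = 37 nights.
After the first batch: Gamma(30 + 650, 2 + 37) = Gamma(680, 39).
Total count: 3 + 8 + 8 + 9 + 6 = 34.
Total exposure: 5 nights.
After the second batch: Gamma(680 + 34, 39 + 5) = Gamma(714, 44).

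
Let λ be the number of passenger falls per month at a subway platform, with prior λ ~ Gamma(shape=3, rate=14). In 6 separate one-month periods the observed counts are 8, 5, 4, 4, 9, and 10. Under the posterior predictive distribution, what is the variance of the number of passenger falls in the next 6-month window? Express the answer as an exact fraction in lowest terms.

1677/100

Total count: 8 + 5 + 4 + 4 + 9 + 10 = 40.
Total exposure: 6 months.
Gamma(α, β) with Poisson data over total exposure Σt gives posterior Gamma(α+Σx, β+Σt) = Gamma(43, 20).
The posterior predictive for a window of length T is Negative Binomial with variance T·α'·(β'+T)/β'² = 6·43·26/400 = 1677/100.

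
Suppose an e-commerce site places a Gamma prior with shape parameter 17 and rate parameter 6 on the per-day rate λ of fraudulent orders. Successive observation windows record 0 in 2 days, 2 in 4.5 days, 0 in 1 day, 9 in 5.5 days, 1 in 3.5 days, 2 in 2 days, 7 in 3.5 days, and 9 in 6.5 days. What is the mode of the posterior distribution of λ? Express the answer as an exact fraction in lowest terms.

4/3

Total count: 0 + 2 + 0 + 9 + 1 + 2 + 7 + 9 = 30.
Total exposure: 2 + 4.5 + 1 + 5.5 + 3.5 + 2 + 3.5 + 6.5 = 28.5 days.
Conjugate update: add total count to the shape and total exposure to the rate, giving Gamma(47, 69/2).
Posterior mode = (α'−1)/β' = 46/(69/2) = 4/3.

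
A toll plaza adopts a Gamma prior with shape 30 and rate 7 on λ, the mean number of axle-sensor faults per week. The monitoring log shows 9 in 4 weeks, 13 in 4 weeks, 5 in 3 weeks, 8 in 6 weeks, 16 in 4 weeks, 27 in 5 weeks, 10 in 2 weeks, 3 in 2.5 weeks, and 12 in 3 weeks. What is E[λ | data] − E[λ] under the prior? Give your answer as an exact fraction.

-568/567

Total count: 9 + 13 + 5 + 8 + 16 + 27 + 10 + 3 + 12 = 103.
Total exposure: 4 + 4 + 3 + 6 + 4 + 5 + 2 + 2.5 + 3 = 33.5 weeks.
Conjugate update: add total count to the shape and total exposure to the rate, giving Gamma(133, 81/2).
Posterior mean = 133/(81/2) = 266/81; prior mean = 30/7 = 30/7. Difference = 266/81 − 30/7 = -568/567.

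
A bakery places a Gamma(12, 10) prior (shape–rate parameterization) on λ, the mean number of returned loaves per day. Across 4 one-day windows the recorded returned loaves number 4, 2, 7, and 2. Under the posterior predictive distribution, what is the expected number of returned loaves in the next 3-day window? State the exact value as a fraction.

Total count: 4 + 2 + 7 + 2 = 15.
Total exposure: 4 days.
By Gamma–Poisson conjugacy, the posterior is Gamma(α + Σx, β + Σt) = Gamma(12 + 15, 10 + 4) = Gamma(27, 14).
Predictive mean over a 3-day window = T·E[λ|data] = 3·27/14 = 81/14.

81/14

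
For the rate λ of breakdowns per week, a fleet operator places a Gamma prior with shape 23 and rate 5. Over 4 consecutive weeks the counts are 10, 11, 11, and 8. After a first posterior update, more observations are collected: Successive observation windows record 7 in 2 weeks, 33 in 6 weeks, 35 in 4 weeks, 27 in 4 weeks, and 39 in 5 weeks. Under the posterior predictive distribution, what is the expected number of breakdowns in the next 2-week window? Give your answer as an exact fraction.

Total count: 10 + 11 + 11 + 8 = 40.
Total exposure: 4 weeks.
After the first batch: Gamma(23 + 40, 5 + 4) = Gamma(63, 9).
Total count: 7 + 33 + 35 + 27 + 39 = 141.
Total exposure: 2 + 6 + 4 + 4 + 5 = 21 weeks.
After the second batch: Gamma(63 + 141, 9 + 21) = Gamma(204, 30).
Predictive mean over a 2-week window = T·E[λ|data] = 2·204/30 = 68/5.

68/5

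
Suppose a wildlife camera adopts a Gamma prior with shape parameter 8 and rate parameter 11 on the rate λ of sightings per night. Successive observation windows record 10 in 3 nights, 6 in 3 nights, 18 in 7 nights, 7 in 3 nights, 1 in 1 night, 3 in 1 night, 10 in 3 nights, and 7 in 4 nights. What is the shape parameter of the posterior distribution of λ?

70

Total count: 10 + 6 + 18 + 7 + 1 + 3 + 10 + 7 = 62.
Total exposure: 3 + 3 + 7 + 3 + 1 + 1 + 3 + 4 = 25 nights.
Posterior: α' = 8 + 62 = 70, β' = 11 + 25 = 36.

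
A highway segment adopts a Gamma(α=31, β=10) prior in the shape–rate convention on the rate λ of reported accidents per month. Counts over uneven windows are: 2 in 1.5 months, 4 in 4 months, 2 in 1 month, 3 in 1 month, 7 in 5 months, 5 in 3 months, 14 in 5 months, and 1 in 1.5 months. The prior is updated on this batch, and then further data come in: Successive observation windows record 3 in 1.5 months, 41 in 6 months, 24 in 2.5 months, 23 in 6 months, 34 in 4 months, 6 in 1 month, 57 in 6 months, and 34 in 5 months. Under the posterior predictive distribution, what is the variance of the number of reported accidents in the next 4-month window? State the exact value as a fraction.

4947/256

Total count: 2 + 4 + 2 + 3 + 7 + 5 + 14 + 1 = 38.
Total exposure: 1.5 + 4 + 1 + 1 + 5 + 3 + 5 + 1.5 = 22 months.
After the first batch: Gamma(31 + 38, 10 + 22) = Gamma(69, 32).
Total count: 3 + 41 + 24 + 23 + 34 + 6 + 57 + 34 = 222.
Total exposure: 1.5 + 6 + 2.5 + 6 + 4 + 1 + 6 + 5 = 32 months.
After the second batch: Gamma(69 + 222, 32 + 32) = Gamma(291, 64).
The posterior predictive for a window of length T is Negative Binomial with variance T·α'·(β'+T)/β'² = 4·291·68/4096 = 4947/256.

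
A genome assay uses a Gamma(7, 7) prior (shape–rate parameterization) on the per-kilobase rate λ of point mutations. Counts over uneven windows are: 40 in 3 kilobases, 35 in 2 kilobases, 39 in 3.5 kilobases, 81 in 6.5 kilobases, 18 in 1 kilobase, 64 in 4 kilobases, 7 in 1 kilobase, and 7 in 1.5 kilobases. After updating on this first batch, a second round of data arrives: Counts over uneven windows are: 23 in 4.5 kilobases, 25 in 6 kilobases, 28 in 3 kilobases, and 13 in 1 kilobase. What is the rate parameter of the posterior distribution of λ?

Total count: 40 + 35 + 39 + 81 + 18 + 64 + 7 + 7 = 291.
Total exposure: 3 + 2 + 3.5 + 6.5 + 1 + 4 + 1 + 1.5 = 22.5 kilobases.
After the first batch: Gamma(7 + 291, 7 + 22.5) = Gamma(298, 59/2).
Total count: 23 + 25 + 28 + 13 = 89.
Total exposure: 4.5 + 6 + 3 + 1 = 14.5 kilobases.
After the second batch: Gamma(298 + 89, 59/2 + 14.5) = Gamma(387, 44).

44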